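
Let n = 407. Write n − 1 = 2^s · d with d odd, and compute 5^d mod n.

407 − 1 = 406 = 2^1 · 203, so d = 203.
5^1 ≡ 5 (mod 407)
5^2 ≡ 5^2 = 25 ≡ 25 (mod 407)
5^4 ≡ 25^2 = 625 ≡ 218 (mod 407)
5^8 ≡ 218^2 = 47524 ≡ 312 (mod 407)
5^16 ≡ 312^2 = 97344 ≡ 71 (mod 407)
5^32 ≡ 71^2 = 5041 ≡ 157 (mod 407)
5^64 ≡ 157^2 = 24649 ≡ 229 (mod 407)
5^128 ≡ 229^2 = 52441 ≡ 345 (mod 407)
203 = 128 + 64 + 8 + 2 + 1 in binary powers of 2.
So 5^203 ≡ 345 · 229 · 312 · 25 · 5 ≡ 279 (mod 407).
Squaring chain: 279; never reaches −1, so base 5 is a Miller–Rabin witness that 407 is composite.

279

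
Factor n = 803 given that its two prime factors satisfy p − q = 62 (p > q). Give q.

Since p = q + 62, we have 803 = q(q + 62), so q² + 62q − 803 = 0.
Discriminant: 62² + 4·803 = 3844 + 3212 = 7056; √7056 = 84.
q = (−62 + 84)/2 = 11, and p = q + 62 = 73.
Check: 11 · 73 = 803.

11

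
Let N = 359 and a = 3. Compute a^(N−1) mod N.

3^1 ≡ 3 (mod 359)
3^2 ≡ 3^2 = 9 ≡ 9 (mod 359)
3^4 ≡ 9^2 = 81 ≡ 81 (mod 359)
3^8 ≡ 81^2 = 6561 ≡ 99 (mod 359)
3^16 ≡ 99^2 = 9801 ≡ 108 (mod 359)
3^32 ≡ 108^2 = 11664 ≡ 176 (mod 359)
3^64 ≡ 176^2 = 30976 ≡ 102 (mod 359)
3^128 ≡ 102^2 = 10404 ≡ 352 (mod 359)
3^256 ≡ 352^2 = 123904 ≡ 49 (mod 359)
358 = 256 + 64 + 32 + 4 + 2 in binary powers of 2.
So 3^358 ≡ 49 · 102 · 176 · 81 · 9 ≡ 1 (mod 359).
Since the result is 1, base 3 gives no evidence that 359 is composite.

1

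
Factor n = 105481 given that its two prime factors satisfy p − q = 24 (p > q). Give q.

313

Since p = q + 24, we have 105481 = q(q + 24), so q² + 24q − 105481 = 0.
Discriminant: 24² + 4·105481 = 576 + 421924 = 422500; √422500 = 650.
q = (−24 + 650)/2 = 313, and p = q + 24 = 337.
Check: 313 · 337 = 105481.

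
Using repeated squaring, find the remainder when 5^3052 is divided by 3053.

522

5^1 ≡ 5 (mod 3053)
5^2 ≡ 5^2 = 25 ≡ 25 (mod 3053)
5^4 ≡ 25^2 = 625 ≡ 625 (mod 3053)
5^8 ≡ 625^2 = 390625 ≡ 2894 (mod 3053)
5^16 ≡ 2894^2 = 8375236 ≡ 857 (mod 3053)
5^32 ≡ 857^2 = 734449 ≡ 1729 (mod 3053)
5^64 ≡ 1729^2 = 2989441 ≡ 554 (mod 3053)
5^128 ≡ 554^2 = 306916 ≡ 1616 (mod 3053)
5^256 ≡ 1616^2 = 2611456 ≡ 1141 (mod 3053)
5^512 ≡ 1141^2 = 1301881 ≡ 1303 (mod 3053)
5^1024 ≡ 1303^2 = 1697809 ≡ 341 (mod 3053)
5^2048 ≡ 341^2 = 116281 ≡ 267 (mod 3053)
3052 = 2048 + 512 + 256 + 128 + 64 + 32 + 8 + 4 in binary powers of 2.
So 5^3052 ≡ 267 · 1303 · 1141 · 1616 · 554 · 1729 · 2894 · 625 ≡ 522 (mod 3053).
Since 522 ≠ 1, base 5 is a Fermat witness: 3053 is composite.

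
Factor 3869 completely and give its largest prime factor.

3869 = 53 · 73
73 is prime.
So 3869 = 53 · 73; the largest prime factor is 73.

73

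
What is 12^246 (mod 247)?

1

12^1 ≡ 12 (mod 247)
12^2 ≡ 12^2 = 144 ≡ 144 (mod 247)
12^4 ≡ 144^2 = 20736 ≡ 235 (mod 247)
12^8 ≡ 235^2 = 55225 ≡ 144 (mod 247)
12^16 ≡ 144^2 = 20736 ≡ 235 (mod 247)
12^32 ≡ 235^2 = 55225 ≡ 144 (mod 247)
12^64 ≡ 144^2 = 20736 ≡ 235 (mod 247)
12^128 ≡ 235^2 = 55225 ≡ 144 (mod 247)
246 = 128 + 64 + 32 + 16 + 4 + 2 in binary powers of 2.
So 12^246 ≡ 144 · 235 · 144 · 235 · 235 · 144 ≡ 1 (mod 247).
Since the result is 1, base 12 gives no evidence that 247 is composite.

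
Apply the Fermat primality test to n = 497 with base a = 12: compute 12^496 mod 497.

79

12^1 ≡ 12 (mod 497)
12^2 ≡ 12^2 = 144 ≡ 144 (mod 497)
12^4 ≡ 144^2 = 20736 ≡ 359 (mod 497)
12^8 ≡ 359^2 = 128881 ≡ 158 (mod 497)
12^16 ≡ 158^2 = 24964 ≡ 114 (mod 497)
12^32 ≡ 114^2 = 12996 ≡ 74 (mod 497)
12^64 ≡ 74^2 = 5476 ≡ 9 (mod 497)
12^128 ≡ 9^2 = 81 ≡ 81 (mod 497)
12^256 ≡ 81^2 = 6561 ≡ 100 (mod 497)
496 = 256 + 128 + 64 + 32 + 16 in binary powers of 2.
So 12^496 ≡ 100 · 81 · 9 · 74 · 114 ≡ 79 (mod 497).
Since 79 ≠ 1, base 12 is a Fermat witness: 497 is composite.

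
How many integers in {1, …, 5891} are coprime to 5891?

5712

Factor: 5891 = 43 · 137.
φ(5891) = (43−1) · (137−1) = 42 · 136 = 5712.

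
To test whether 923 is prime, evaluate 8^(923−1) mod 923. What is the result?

428

8^1 ≡ 8 (mod 923)
8^2 ≡ 8^2 = 64 ≡ 64 (mod 923)
8^4 ≡ 64^2 = 4096 ≡ 404 (mod 923)
8^8 ≡ 404^2 = 163216 ≡ 768 (mod 923)
8^16 ≡ 768^2 = 589824 ≡ 27 (mod 923)
8^32 ≡ 27^2 = 729 ≡ 729 (mod 923)
8^64 ≡ 729^2 = 531441 ≡ 716 (mod 923)
8^128 ≡ 716^2 = 512656 ≡ 391 (mod 923)
8^256 ≡ 391^2 = 152881 ≡ 586 (mod 923)
8^512 ≡ 586^2 = 343396 ≡ 40 (mod 923)
922 = 512 + 256 + 128 + 16 + 8 + 2 in binary powers of 2.
So 8^922 ≡ 40 · 586 · 391 · 27 · 768 · 64 ≡ 428 (mod 923).
Since 428 ≠ 1, base 8 is a Fermat witness: 923 is composite.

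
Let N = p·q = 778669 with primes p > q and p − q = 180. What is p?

Since p = q + 180, we have 778669 = q(q + 180), so q² + 180q − 778669 = 0.
Discriminant: 180² + 4·778669 = 32400 + 3114676 = 3147076; √3147076 = 1774.
q = (−180 + 1774)/2 = 797, and p = q + 180 = 977.
Check: 797 · 977 = 778669.

977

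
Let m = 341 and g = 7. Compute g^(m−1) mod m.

7^1 ≡ 7 (mod 341)
7^2 ≡ 7^2 = 49 ≡ 49 (mod 341)
7^4 ≡ 49^2 = 2401 ≡ 14 (mod 341)
7^8 ≡ 14^2 = 196 ≡ 196 (mod 341)
7^16 ≡ 196^2 = 38416 ≡ 224 (mod 341)
7^32 ≡ 224^2 = 50176 ≡ 49 (mod 341)
7^64 ≡ 49^2 = 2401 ≡ 14 (mod 341)
7^128 ≡ 14^2 = 196 ≡ 196 (mod 341)
7^256 ≡ 196^2 = 38416 ≡ 224 (mod 341)
340 = 256 + 64 + 16 + 4 in binary powers of 2.
So 7^340 ≡ 224 · 14 · 224 · 14 ≡ 56 (mod 341).
Since 56 ≠ 1, base 7 is a Fermat witness: 341 is composite.

56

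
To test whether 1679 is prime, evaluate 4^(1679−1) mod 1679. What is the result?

4^1 ≡ 4 (mod 1679)
4^2 ≡ 4^2 = 16 ≡ 16 (mod 1679)
4^4 ≡ 16^2 = 256 ≡ 256 (mod 1679)
4^8 ≡ 256^2 = 65536 ≡ 55 (mod 1679)
4^16 ≡ 55^2 = 3025 ≡ 1346 (mod 1679)
4^32 ≡ 1346^2 = 1811716 ≡ 75 (mod 1679)
4^64 ≡ 75^2 = 5625 ≡ 588 (mod 1679)
4^128 ≡ 588^2 = 345744 ≡ 1549 (mod 1679)
4^256 ≡ 1549^2 = 2399401 ≡ 110 (mod 1679)
4^512 ≡ 110^2 = 12100 ≡ 347 (mod 1679)
4^1024 ≡ 347^2 = 120409 ≡ 1200 (mod 1679)
1678 = 1024 + 512 + 128 + 8 + 4 + 2 in binary powers of 2.
So 4^1678 ≡ 1200 · 347 · 1549 · 55 · 256 · 16 ≡ 1497 (mod 1679).
Since 1497 ≠ 1, base 4 is a Fermat witness: 1679 is composite.

1497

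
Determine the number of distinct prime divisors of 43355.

43355 = 5 · 8671
8671 = 13 · 667
667 = 23 · 29
43355 = 5 · 13 · 23 · 29, which has 4 distinct prime factors.

4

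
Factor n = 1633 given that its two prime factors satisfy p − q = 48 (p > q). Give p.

71

Since p = q + 48, we have 1633 = q(q + 48), so q² + 48q − 1633 = 0.
Discriminant: 48² + 4·1633 = 2304 + 6532 = 8836; √8836 = 94.
q = (−48 + 94)/2 = 23, and p = q + 48 = 71.
Check: 23 · 71 = 1633.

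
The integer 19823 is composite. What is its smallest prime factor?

43

19823 is odd.
Digit sum 23, not divisible by 3.
Ends in 3: not divisible by 5.
7: 19823 = 7·2831 + 6
11: 19823 = 11·1802 + 1
13: 19823 = 13·1524 + 11
17: 19823 = 17·1166 + 1
19: 19823 = 19·1043 + 6
23: 19823 = 23·861 + 20
29: 19823 = 29·683 + 16
31: 19823 = 31·639 + 14
37: 19823 = 37·535 + 28
41: 19823 = 41·483 + 20
43: 19823 = 43·461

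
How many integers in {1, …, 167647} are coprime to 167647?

155232

Factor: 167647 = 23 · 37 · 197.
φ(167647) = (23−1) · (37−1) · (197−1) = 22 · 36 · 196 = 155232.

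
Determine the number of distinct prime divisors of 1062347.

5

1062347 = 11 · 96577
96577 = 13 · 7429
7429 = 17 · 437
437 = 19 · 23
1062347 = 11 · 13 · 17 · 19 · 23, which has 5 distinct prime factors.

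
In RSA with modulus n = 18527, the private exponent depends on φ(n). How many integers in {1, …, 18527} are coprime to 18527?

Factor: 18527 = 97 · 191.
φ(18527) = (97−1) · (191−1) = 96 · 190 = 18240.

18240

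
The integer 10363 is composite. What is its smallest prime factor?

10363 is odd.
Digit sum 13, not divisible by 3.
Ends in 3: not divisible by 5.
7: 10363 = 7·1480 + 3
11: 10363 = 11·942 + 1
13: 10363 = 13·797 + 2
17: 10363 = 17·609 + 10
19: 10363 = 19·545 + 8
23: 10363 = 23·450 + 13
29: 10363 = 29·357 + 10
31: 10363 = 31·334 + 9
37: 10363 = 37·280 + 3
41: 10363 = 41·252 + 31
43: 10363 = 43·241

43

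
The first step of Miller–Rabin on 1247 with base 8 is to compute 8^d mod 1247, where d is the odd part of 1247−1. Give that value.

1247 − 1 = 1246 = 2^1 · 623, so d = 623.
8^1 ≡ 8 (mod 1247)
8^2 ≡ 8^2 = 64 ≡ 64 (mod 1247)
8^4 ≡ 64^2 = 4096 ≡ 355 (mod 1247)
8^8 ≡ 355^2 = 126025 ≡ 78 (mod 1247)
8^16 ≡ 78^2 = 6084 ≡ 1096 (mod 1247)
8^32 ≡ 1096^2 = 1201216 ≡ 355 (mod 1247)
8^64 ≡ 355^2 = 126025 ≡ 78 (mod 1247)
8^128 ≡ 78^2 = 6084 ≡ 1096 (mod 1247)
8^256 ≡ 1096^2 = 1201216 ≡ 355 (mod 1247)
8^512 ≡ 355^2 = 126025 ≡ 78 (mod 1247)
623 = 512 + 64 + 32 + 8 + 4 + 2 + 1 in binary powers of 2.
So 8^623 ≡ 78 · 78 · 355 · 78 · 355 · 64 · 8 ≡ 945 (mod 1247).
Squaring chain: 945; never reaches −1, so base 8 is a Miller–Rabin witness that 1247 is composite.

945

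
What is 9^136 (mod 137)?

1

9^1 ≡ 9 (mod 137)
9^2 ≡ 9^2 = 81 ≡ 81 (mod 137)
9^4 ≡ 81^2 = 6561 ≡ 122 (mod 137)
9^8 ≡ 122^2 = 14884 ≡ 88 (mod 137)
9^16 ≡ 88^2 = 7744 ≡ 72 (mod 137)
9^32 ≡ 72^2 = 5184 ≡ 115 (mod 137)
9^64 ≡ 115^2 = 13225 ≡ 73 (mod 137)
9^128 ≡ 73^2 = 5329 ≡ 123 (mod 137)
136 = 128 + 8 in binary powers of 2.
So 9^136 ≡ 123 · 88 ≡ 1 (mod 137).
Since the result is 1, base 9 gives no evidence that 137 is composite.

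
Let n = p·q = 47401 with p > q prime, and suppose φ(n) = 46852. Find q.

107

φ(n) = (p−1)(q−1) = n − (p+q) + 1, so p + q = 47401 − 46852 + 1 = 550.
p and q are the roots of t² − 550t + 47401 = 0.
Discriminant: 550² − 4·47401 = 302500 − 189604 = 112896; √112896 = 336.
q = (550 − 336)/2 = 107, p = (550 + 336)/2 = 443.
Check: 107 · 443 = 47401.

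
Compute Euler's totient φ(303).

200

Factor: 303 = 3 · 101.
φ(303) = (3−1) · (101−1) = 2 · 100 = 200.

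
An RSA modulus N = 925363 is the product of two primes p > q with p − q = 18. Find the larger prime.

Since p = q + 18, we have 925363 = q(q + 18), so q² + 18q − 925363 = 0.
Discriminant: 18² + 4·925363 = 324 + 3701452 = 3701776; √3701776 = 1924.
q = (−18 + 1924)/2 = 953, and p = q + 18 = 971.
Check: 953 · 971 = 925363.

971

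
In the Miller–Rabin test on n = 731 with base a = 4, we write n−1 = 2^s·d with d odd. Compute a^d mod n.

4

731 − 1 = 730 = 2^1 · 365, so d = 365.
4^1 ≡ 4 (mod 731)
4^2 ≡ 4^2 = 16 ≡ 16 (mod 731)
4^4 ≡ 16^2 = 256 ≡ 256 (mod 731)
4^8 ≡ 256^2 = 65536 ≡ 477 (mod 731)
4^16 ≡ 477^2 = 227529 ≡ 188 (mod 731)
4^32 ≡ 188^2 = 35344 ≡ 256 (mod 731)
4^64 ≡ 256^2 = 65536 ≡ 477 (mod 731)
4^128 ≡ 477^2 = 227529 ≡ 188 (mod 731)
4^256 ≡ 188^2 = 35344 ≡ 256 (mod 731)
365 = 256 + 64 + 32 + 8 + 4 + 1 in binary powers of 2.
So 4^365 ≡ 256 · 477 · 256 · 477 · 256 · 4 ≡ 4 (mod 731).
Squaring chain: 4; never reaches −1, so base 4 is a Miller–Rabin witness that 731 is composite.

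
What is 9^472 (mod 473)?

9^1 ≡ 9 (mod 473)
9^2 ≡ 9^2 = 81 ≡ 81 (mod 473)
9^4 ≡ 81^2 = 6561 ≡ 412 (mod 473)
9^8 ≡ 412^2 = 169744 ≡ 410 (mod 473)
9^16 ≡ 410^2 = 168100 ≡ 185 (mod 473)
9^32 ≡ 185^2 = 34225 ≡ 169 (mod 473)
9^64 ≡ 169^2 = 28561 ≡ 181 (mod 473)
9^128 ≡ 181^2 = 32761 ≡ 124 (mod 473)
9^256 ≡ 124^2 = 15376 ≡ 240 (mod 473)
472 = 256 + 128 + 64 + 16 + 8 in binary powers of 2.
So 9^472 ≡ 240 · 124 · 181 · 185 · 410 ≡ 444 (mod 473).
Since 444 ≠ 1, base 9 is a Fermat witness: 473 is composite.

444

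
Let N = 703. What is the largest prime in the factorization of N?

37

703 = 19 · 37
37 is prime.
So 703 = 19 · 37; the largest prime factor is 37.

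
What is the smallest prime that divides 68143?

68143 is odd.
Digit sum 22, not divisible by 3.
Ends in 3: not divisible by 5.
7: 68143 = 7·9734 + 5
11: 68143 = 11·6194 + 9
13: 68143 = 13·5241 + 10
17: 68143 = 17·4008 + 7
19: 68143 = 19·3586 + 9
23: 68143 = 23·2962 + 17
29: 68143 = 29·2349 + 22
31: 68143 = 31·2198 + 5
37: 68143 = 37·1841 + 26
41: 68143 = 41·1662 + 1
43: 68143 = 43·1584 + 31
47: 68143 = 47·1449 + 40
53: 68143 = 53·1285 + 38
59: 68143 = 59·1154 + 57
61: 68143 = 61·1117 + 6
67: 68143 = 67·1017 + 4
71: 68143 = 71·959 + 54
73: 68143 = 73·933 + 34
79: 68143 = 79·862 + 45
83: 68143 = 83·821

83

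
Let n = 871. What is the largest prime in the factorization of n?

871 = 13 · 67
67 is prime.
So 871 = 13 · 67; the largest prime factor is 67.

67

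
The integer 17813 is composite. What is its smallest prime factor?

47

17813 is odd.
Digit sum 20, not divisible by 3.
Ends in 3: not divisible by 5.
7: 17813 = 7·2544 + 5
11: 17813 = 11·1619 + 4
13: 17813 = 13·1370 + 3
17: 17813 = 17·1047 + 14
19: 17813 = 19·937 + 10
23: 17813 = 23·774 + 11
29: 17813 = 29·614 + 7
31: 17813 = 31·574 + 19
37: 17813 = 37·481 + 16
41: 17813 = 41·434 + 19
43: 17813 = 43·414 + 11
47: 17813 = 47·379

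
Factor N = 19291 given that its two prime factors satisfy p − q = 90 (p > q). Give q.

101

Since p = q + 90, we have 19291 = q(q + 90), so q² + 90q − 19291 = 0.
Discriminant: 90² + 4·19291 = 8100 + 77164 = 85264; √85264 = 292.
q = (−90 + 292)/2 = 101, and p = q + 90 = 191.
Check: 101 · 191 = 19291.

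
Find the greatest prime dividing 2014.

2014 = 2 · 1007
1007 = 19 · 53
53 is prime.
So 2014 = 2 · 19 · 53; the largest prime factor is 53.

53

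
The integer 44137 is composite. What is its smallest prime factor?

44137 is odd.
Digit sum 19, not divisible by 3.
Ends in 7: not divisible by 5.
7: 44137 = 7·6305 + 2
11: 44137 = 11·4012 + 5
13: 44137 = 13·3395 + 2
17: 44137 = 17·2596 + 5
19: 44137 = 19·2323

19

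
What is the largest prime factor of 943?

943 = 23 · 41
41 is prime.
So 943 = 23 · 41; the largest prime factor is 41.

41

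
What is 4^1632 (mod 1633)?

1222

4^1 ≡ 4 (mod 1633)
4^2 ≡ 4^2 = 16 ≡ 16 (mod 1633)
4^4 ≡ 16^2 = 256 ≡ 256 (mod 1633)
4^8 ≡ 256^2 = 65536 ≡ 216 (mod 1633)
4^16 ≡ 216^2 = 46656 ≡ 932 (mod 1633)
4^32 ≡ 932^2 = 868624 ≡ 1501 (mod 1633)
4^64 ≡ 1501^2 = 2253001 ≡ 1094 (mod 1633)
4^128 ≡ 1094^2 = 1196836 ≡ 1480 (mod 1633)
4^256 ≡ 1480^2 = 2190400 ≡ 547 (mod 1633)
4^512 ≡ 547^2 = 299209 ≡ 370 (mod 1633)
4^1024 ≡ 370^2 = 136900 ≡ 1361 (mod 1633)
1632 = 1024 + 512 + 64 + 32 in binary powers of 2.
So 4^1632 ≡ 1361 · 370 · 1094 · 1501 ≡ 1222 (mod 1633).
Since 1222 ≠ 1, base 4 is a Fermat witness: 1633 is composite.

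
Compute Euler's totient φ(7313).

Factor: 7313 = 71 · 103.
φ(7313) = (71−1) · (103−1) = 70 · 102 = 7140.

7140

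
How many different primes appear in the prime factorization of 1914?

1914 = 2 · 957
957 = 3 · 319
319 = 11 · 29
1914 = 2 · 3 · 11 · 29, which has 4 distinct prime factors.

4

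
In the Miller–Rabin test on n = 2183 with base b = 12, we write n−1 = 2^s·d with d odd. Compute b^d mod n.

2183 − 1 = 2182 = 2^1 · 1091, so d = 1091.
12^1 ≡ 12 (mod 2183)
12^2 ≡ 12^2 = 144 ≡ 144 (mod 2183)
12^4 ≡ 144^2 = 20736 ≡ 1089 (mod 2183)
12^8 ≡ 1089^2 = 1185921 ≡ 552 (mod 2183)
12^16 ≡ 552^2 = 304704 ≡ 1267 (mod 2183)
12^32 ≡ 1267^2 = 1605289 ≡ 784 (mod 2183)
12^64 ≡ 784^2 = 614656 ≡ 1233 (mod 2183)
12^128 ≡ 1233^2 = 1520289 ≡ 921 (mod 2183)
12^256 ≡ 921^2 = 848241 ≡ 1237 (mod 2183)
12^512 ≡ 1237^2 = 1530169 ≡ 2069 (mod 2183)
12^1024 ≡ 2069^2 = 4280761 ≡ 2081 (mod 2183)
1091 = 1024 + 64 + 2 + 1 in binary powers of 2.
So 12^1091 ≡ 2081 · 1233 · 144 · 12 ≡ 551 (mod 2183).
Squaring chain: 551; never reaches −1, so base 12 is a Miller–Rabin witness that 2183 is composite.

551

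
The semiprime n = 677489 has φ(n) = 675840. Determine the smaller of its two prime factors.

769

φ(n) = (p−1)(q−1) = n − (p+q) + 1, so p + q = 677489 − 675840 + 1 = 1650.
p and q are the roots of t² − 1650t + 677489 = 0.
Discriminant: 1650² − 4·677489 = 2722500 − 2709956 = 12544; √12544 = 112.
q = (1650 − 112)/2 = 769, p = (1650 + 112)/2 = 881.
Check: 769 · 881 = 677489.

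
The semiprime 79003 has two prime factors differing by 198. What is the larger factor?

Since p = q + 198, we have 79003 = q(q + 198), so q² + 198q − 79003 = 0.
Discriminant: 198² + 4·79003 = 39204 + 316012 = 355216; √355216 = 596.
q = (−198 + 596)/2 = 199, and p = q + 198 = 397.
Check: 199 · 397 = 79003.

397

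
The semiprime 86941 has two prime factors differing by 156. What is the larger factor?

Since p = q + 156, we have 86941 = q(q + 156), so q² + 156q − 86941 = 0.
Discriminant: 156² + 4·86941 = 24336 + 347764 = 372100; √372100 = 610.
q = (−156 + 610)/2 = 227, and p = q + 156 = 383.
Check: 227 · 383 = 86941.

383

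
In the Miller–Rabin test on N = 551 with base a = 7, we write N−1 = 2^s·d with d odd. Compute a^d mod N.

49

551 − 1 = 550 = 2^1 · 275, so d = 275.
7^1 ≡ 7 (mod 551)
7^2 ≡ 7^2 = 49 ≡ 49 (mod 551)
7^4 ≡ 49^2 = 2401 ≡ 197 (mod 551)
7^8 ≡ 197^2 = 38809 ≡ 239 (mod 551)
7^16 ≡ 239^2 = 57121 ≡ 368 (mod 551)
7^32 ≡ 368^2 = 135424 ≡ 429 (mod 551)
7^64 ≡ 429^2 = 184041 ≡ 7 (mod 551)
7^128 ≡ 7^2 = 49 ≡ 49 (mod 551)
7^256 ≡ 49^2 = 2401 ≡ 197 (mod 551)
275 = 256 + 16 + 2 + 1 in binary powers of 2.
So 7^275 ≡ 197 · 368 · 49 · 7 ≡ 49 (mod 551).
Squaring chain: 49; never reaches −1, so base 7 is a Miller–Rabin witness that 551 is composite.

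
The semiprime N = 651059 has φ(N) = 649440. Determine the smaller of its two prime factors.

φ(n) = (p−1)(q−1) = n − (p+q) + 1, so p + q = 651059 − 649440 + 1 = 1620.
p and q are the roots of t² − 1620t + 651059 = 0.
Discriminant: 1620² − 4·651059 = 2624400 − 2604236 = 20164; √20164 = 142.
q = (1620 − 142)/2 = 739, p = (1620 + 142)/2 = 881.
Check: 739 · 881 = 651059.

739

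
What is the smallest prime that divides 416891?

17

416891 is odd.
Digit sum 29, not divisible by 3.
Ends in 1: not divisible by 5.
7: 416891 = 7·59555 + 6
11: 416891 = 11·37899 + 2
13: 416891 = 13·32068 + 7
17: 416891 = 17·24523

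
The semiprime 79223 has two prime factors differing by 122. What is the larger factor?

349

Since p = q + 122, we have 79223 = q(q + 122), so q² + 122q − 79223 = 0.
Discriminant: 122² + 4·79223 = 14884 + 316892 = 331776; √331776 = 576.
q = (−122 + 576)/2 = 227, and p = q + 122 = 349.
Check: 227 · 349 = 79223.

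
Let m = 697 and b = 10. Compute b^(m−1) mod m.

543

10^1 ≡ 10 (mod 697)
10^2 ≡ 10^2 = 100 ≡ 100 (mod 697)
10^4 ≡ 100^2 = 10000 ≡ 242 (mod 697)
10^8 ≡ 242^2 = 58564 ≡ 16 (mod 697)
10^16 ≡ 16^2 = 256 ≡ 256 (mod 697)
10^32 ≡ 256^2 = 65536 ≡ 18 (mod 697)
10^64 ≡ 18^2 = 324 ≡ 324 (mod 697)
10^128 ≡ 324^2 = 104976 ≡ 426 (mod 697)
10^256 ≡ 426^2 = 181476 ≡ 256 (mod 697)
10^512 ≡ 256^2 = 65536 ≡ 18 (mod 697)
696 = 512 + 128 + 32 + 16 + 8 in binary powers of 2.
So 10^696 ≡ 18 · 426 · 18 · 256 · 16 ≡ 543 (mod 697).
Since 543 ≠ 1, base 10 is a Fermat witness: 697 is composite.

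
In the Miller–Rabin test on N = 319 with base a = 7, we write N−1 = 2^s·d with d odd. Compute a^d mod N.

319 − 1 = 318 = 2^1 · 159, so d = 159.
7^1 ≡ 7 (mod 319)
7^2 ≡ 7^2 = 49 ≡ 49 (mod 319)
7^4 ≡ 49^2 = 2401 ≡ 168 (mod 319)
7^8 ≡ 168^2 = 28224 ≡ 152 (mod 319)
7^16 ≡ 152^2 = 23104 ≡ 136 (mod 319)
7^32 ≡ 136^2 = 18496 ≡ 313 (mod 319)
7^64 ≡ 313^2 = 97969 ≡ 36 (mod 319)
7^128 ≡ 36^2 = 1296 ≡ 20 (mod 319)
159 = 128 + 16 + 8 + 4 + 2 + 1 in binary powers of 2.
So 7^159 ≡ 20 · 136 · 152 · 168 · 49 · 7 ≡ 74 (mod 319).
Squaring chain: 74; never reaches −1, so base 7 is a Miller–Rabin witness that 319 is composite.

74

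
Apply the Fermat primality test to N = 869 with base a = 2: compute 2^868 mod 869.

2^1 ≡ 2 (mod 869)
2^2 ≡ 2^2 = 4 ≡ 4 (mod 869)
2^4 ≡ 4^2 = 16 ≡ 16 (mod 869)
2^8 ≡ 16^2 = 256 ≡ 256 (mod 869)
2^16 ≡ 256^2 = 65536 ≡ 361 (mod 869)
2^32 ≡ 361^2 = 130321 ≡ 840 (mod 869)
2^64 ≡ 840^2 = 705600 ≡ 841 (mod 869)
2^128 ≡ 841^2 = 707281 ≡ 784 (mod 869)
2^256 ≡ 784^2 = 614656 ≡ 273 (mod 869)
2^512 ≡ 273^2 = 74529 ≡ 664 (mod 869)
868 = 512 + 256 + 64 + 32 + 4 in binary powers of 2.
So 2^868 ≡ 664 · 273 · 841 · 840 · 16 ≡ 234 (mod 869).
Since 234 ≠ 1, base 2 is a Fermat witness: 869 is composite.

234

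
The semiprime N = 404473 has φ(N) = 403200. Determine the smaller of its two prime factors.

φ(n) = (p−1)(q−1) = n − (p+q) + 1, so p + q = 404473 − 403200 + 1 = 1274.
p and q are the roots of t² − 1274t + 404473 = 0.
Discriminant: 1274² − 4·404473 = 1623076 − 1617892 = 5184; √5184 = 72.
q = (1274 − 72)/2 = 601, p = (1274 + 72)/2 = 673.
Check: 601 · 673 = 404473.

601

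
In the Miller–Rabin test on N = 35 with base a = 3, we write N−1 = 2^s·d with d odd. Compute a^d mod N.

35 − 1 = 34 = 2^1 · 17, so d = 17.
3^1 ≡ 3 (mod 35)
3^2 ≡ 3^2 = 9 ≡ 9 (mod 35)
3^4 ≡ 9^2 = 81 ≡ 11 (mod 35)
3^8 ≡ 11^2 = 121 ≡ 16 (mod 35)
3^16 ≡ 16^2 = 256 ≡ 11 (mod 35)
17 = 16 + 1 in binary powers of 2.
So 3^17 ≡ 11 · 3 ≡ 33 (mod 35).
Squaring chain: 33; never reaches −1, so base 3 is a Miller–Rabin witness that 35 is composite.

33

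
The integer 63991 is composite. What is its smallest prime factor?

89

63991 is odd.
Digit sum 28, not divisible by 3.
Ends in 1: not divisible by 5.
7: 63991 = 7·9141 + 4
11: 63991 = 11·5817 + 4
13: 63991 = 13·4922 + 5
17: 63991 = 17·3764 + 3
19: 63991 = 19·3367 + 18
23: 63991 = 23·2782 + 5
29: 63991 = 29·2206 + 17
31: 63991 = 31·2064 + 7
37: 63991 = 37·1729 + 18
41: 63991 = 41·1560 + 31
43: 63991 = 43·1488 + 7
47: 63991 = 47·1361 + 24
53: 63991 = 53·1207 + 20
59: 63991 = 59·1084 + 35
61: 63991 = 61·1049 + 2
67: 63991 = 67·955 + 6
71: 63991 = 71·901 + 20
73: 63991 = 73·876 + 43
79: 63991 = 79·810 + 1
83: 63991 = 83·770 + 81
89: 63991 = 89·719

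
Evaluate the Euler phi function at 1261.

Factor: 1261 = 13 · 97.
φ(1261) = (13−1) · (97−1) = 12 · 96 = 1152.

1152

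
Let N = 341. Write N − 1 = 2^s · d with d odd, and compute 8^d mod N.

341 − 1 = 340 = 2^2 · 85, so d = 85.
8^1 ≡ 8 (mod 341)
8^2 ≡ 8^2 = 64 ≡ 64 (mod 341)
8^4 ≡ 64^2 = 4096 ≡ 4 (mod 341)
8^8 ≡ 4^2 = 16 ≡ 16 (mod 341)
8^16 ≡ 16^2 = 256 ≡ 256 (mod 341)
8^32 ≡ 256^2 = 65536 ≡ 64 (mod 341)
8^64 ≡ 64^2 = 4096 ≡ 4 (mod 341)
85 = 64 + 16 + 4 + 1 in binary powers of 2.
So 8^85 ≡ 4 · 256 · 4 · 8 ≡ 32 (mod 341).
Squaring chain: 32 → 1; never reaches −1, so base 8 is a Miller–Rabin witness that 341 is composite.

32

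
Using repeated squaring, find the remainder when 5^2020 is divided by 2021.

883

5^1 ≡ 5 (mod 2021)
5^2 ≡ 5^2 = 25 ≡ 25 (mod 2021)
5^4 ≡ 25^2 = 625 ≡ 625 (mod 2021)
5^8 ≡ 625^2 = 390625 ≡ 572 (mod 2021)
5^16 ≡ 572^2 = 327184 ≡ 1803 (mod 2021)
5^32 ≡ 1803^2 = 3250809 ≡ 1041 (mod 2021)
5^64 ≡ 1041^2 = 1083681 ≡ 425 (mod 2021)
5^128 ≡ 425^2 = 180625 ≡ 756 (mod 2021)
5^256 ≡ 756^2 = 571536 ≡ 1614 (mod 2021)
5^512 ≡ 1614^2 = 2604996 ≡ 1948 (mod 2021)
5^1024 ≡ 1948^2 = 3794704 ≡ 1287 (mod 2021)
2020 = 1024 + 512 + 256 + 128 + 64 + 32 + 4 in binary powers of 2.
So 5^2020 ≡ 1287 · 1948 · 1614 · 756 · 425 · 1041 · 625 ≡ 883 (mod 2021).
Since 883 ≠ 1, base 5 is a Fermat witness: 2021 is composite.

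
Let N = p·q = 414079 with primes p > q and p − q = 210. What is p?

757

Since p = q + 210, we have 414079 = q(q + 210), so q² + 210q − 414079 = 0.
Discriminant: 210² + 4·414079 = 44100 + 1656316 = 1700416; √1700416 = 1304.
q = (−210 + 1304)/2 = 547, and p = q + 210 = 757.
Check: 547 · 757 = 414079.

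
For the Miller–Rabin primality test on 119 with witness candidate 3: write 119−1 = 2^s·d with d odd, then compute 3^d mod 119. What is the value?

75

119 − 1 = 118 = 2^1 · 59, so d = 59.
3^1 ≡ 3 (mod 119)
3^2 ≡ 3^2 = 9 ≡ 9 (mod 119)
3^4 ≡ 9^2 = 81 ≡ 81 (mod 119)
3^8 ≡ 81^2 = 6561 ≡ 16 (mod 119)
3^16 ≡ 16^2 = 256 ≡ 18 (mod 119)
3^32 ≡ 18^2 = 324 ≡ 86 (mod 119)
59 = 32 + 16 + 8 + 2 + 1 in binary powers of 2.
So 3^59 ≡ 86 · 18 · 16 · 9 · 3 ≡ 75 (mod 119).
Squaring chain: 75; never reaches −1, so base 3 is a Miller–Rabin witness that 119 is composite.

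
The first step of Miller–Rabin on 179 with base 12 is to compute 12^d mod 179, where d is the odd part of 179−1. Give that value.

1

179 − 1 = 178 = 2^1 · 89, so d = 89.
12^1 ≡ 12 (mod 179)
12^2 ≡ 12^2 = 144 ≡ 144 (mod 179)
12^4 ≡ 144^2 = 20736 ≡ 151 (mod 179)
12^8 ≡ 151^2 = 22801 ≡ 68 (mod 179)
12^16 ≡ 68^2 = 4624 ≡ 149 (mod 179)
12^32 ≡ 149^2 = 22201 ≡ 5 (mod 179)
12^64 ≡ 5^2 = 25 ≡ 25 (mod 179)
89 = 64 + 16 + 8 + 1 in binary powers of 2.
So 12^89 ≡ 25 · 149 · 68 · 12 ≡ 1 (mod 179).
Since 12^d ≡ 1 (mod 179), base 12 does not prove 179 composite.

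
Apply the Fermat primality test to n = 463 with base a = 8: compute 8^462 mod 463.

1

8^1 ≡ 8 (mod 463)
8^2 ≡ 8^2 = 64 ≡ 64 (mod 463)
8^4 ≡ 64^2 = 4096 ≡ 392 (mod 463)
8^8 ≡ 392^2 = 153664 ≡ 411 (mod 463)
8^16 ≡ 411^2 = 168921 ≡ 389 (mod 463)
8^32 ≡ 389^2 = 151321 ≡ 383 (mod 463)
8^64 ≡ 383^2 = 146689 ≡ 381 (mod 463)
8^128 ≡ 381^2 = 145161 ≡ 242 (mod 463)
8^256 ≡ 242^2 = 58564 ≡ 226 (mod 463)
462 = 256 + 128 + 64 + 8 + 4 + 2 in binary powers of 2.
So 8^462 ≡ 226 · 242 · 381 · 411 · 392 · 64 ≡ 1 (mod 463).
Since the result is 1, base 8 gives no evidence that 463 is composite.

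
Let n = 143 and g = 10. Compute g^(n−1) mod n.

133

10^1 ≡ 10 (mod 143)
10^2 ≡ 10^2 = 100 ≡ 100 (mod 143)
10^4 ≡ 100^2 = 10000 ≡ 133 (mod 143)
10^8 ≡ 133^2 = 17689 ≡ 100 (mod 143)
10^16 ≡ 100^2 = 10000 ≡ 133 (mod 143)
10^32 ≡ 133^2 = 17689 ≡ 100 (mod 143)
10^64 ≡ 100^2 = 10000 ≡ 133 (mod 143)
10^128 ≡ 133^2 = 17689 ≡ 100 (mod 143)
142 = 128 + 8 + 4 + 2 in binary powers of 2.
So 10^142 ≡ 100 · 100 · 133 · 100 ≡ 133 (mod 143).
Since 133 ≠ 1, base 10 is a Fermat witness: 143 is composite.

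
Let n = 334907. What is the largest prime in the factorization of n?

89

334907 = 53 · 6319
6319 = 71 · 89
89 is prime.
So 334907 = 53 · 71 · 89; the largest prime factor is 89.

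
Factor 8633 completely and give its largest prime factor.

97

8633 = 89 · 97
97 is prime.
So 8633 = 89 · 97; the largest prime factor is 97.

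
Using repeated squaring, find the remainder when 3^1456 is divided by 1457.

307

3^1 ≡ 3 (mod 1457)
3^2 ≡ 3^2 = 9 ≡ 9 (mod 1457)
3^4 ≡ 9^2 = 81 ≡ 81 (mod 1457)
3^8 ≡ 81^2 = 6561 ≡ 733 (mod 1457)
3^16 ≡ 733^2 = 537289 ≡ 1113 (mod 1457)
3^32 ≡ 1113^2 = 1238769 ≡ 319 (mod 1457)
3^64 ≡ 319^2 = 101761 ≡ 1228 (mod 1457)
3^128 ≡ 1228^2 = 1507984 ≡ 1446 (mod 1457)
3^256 ≡ 1446^2 = 2090916 ≡ 121 (mod 1457)
3^512 ≡ 121^2 = 14641 ≡ 71 (mod 1457)
3^1024 ≡ 71^2 = 5041 ≡ 670 (mod 1457)
1456 = 1024 + 256 + 128 + 32 + 16 in binary powers of 2.
So 3^1456 ≡ 670 · 121 · 1446 · 319 · 1113 ≡ 307 (mod 1457).
Since 307 ≠ 1, base 3 is a Fermat witness: 1457 is composite.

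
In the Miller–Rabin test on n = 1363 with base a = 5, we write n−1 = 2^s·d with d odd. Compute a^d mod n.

1363 − 1 = 1362 = 2^1 · 681, so d = 681.
5^1 ≡ 5 (mod 1363)
5^2 ≡ 5^2 = 25 ≡ 25 (mod 1363)
5^4 ≡ 25^2 = 625 ≡ 625 (mod 1363)
5^8 ≡ 625^2 = 390625 ≡ 807 (mod 1363)
5^16 ≡ 807^2 = 651249 ≡ 1098 (mod 1363)
5^32 ≡ 1098^2 = 1205604 ≡ 712 (mod 1363)
5^64 ≡ 712^2 = 506944 ≡ 1271 (mod 1363)
5^128 ≡ 1271^2 = 1615441 ≡ 286 (mod 1363)
5^256 ≡ 286^2 = 81796 ≡ 16 (mod 1363)
5^512 ≡ 16^2 = 256 ≡ 256 (mod 1363)
681 = 512 + 128 + 32 + 8 + 1 in binary powers of 2.
So 5^681 ≡ 256 · 286 · 712 · 807 · 5 ≡ 584 (mod 1363).
Squaring chain: 584; never reaches −1, so base 5 is a Miller–Rabin witness that 1363 is composite.

584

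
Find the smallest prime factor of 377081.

47

377081 is odd.
Digit sum 26, not divisible by 3.
Ends in 1: not divisible by 5.
7: 377081 = 7·53868 + 5
11: 377081 = 11·34280 + 1
13: 377081 = 13·29006 + 3
17: 377081 = 17·22181 + 4
19: 377081 = 19·19846 + 7
23: 377081 = 23·16394 + 19
29: 377081 = 29·13002 + 23
31: 377081 = 31·12163 + 28
37: 377081 = 37·10191 + 14
41: 377081 = 41·9197 + 4
43: 377081 = 43·8769 + 14
47: 377081 = 47·8023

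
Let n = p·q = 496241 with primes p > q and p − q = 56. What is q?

Since p = q + 56, we have 496241 = q(q + 56), so q² + 56q − 496241 = 0.
Discriminant: 56² + 4·496241 = 3136 + 1984964 = 1988100; √1988100 = 1410.
q = (−56 + 1410)/2 = 677, and p = q + 56 = 733.
Check: 677 · 733 = 496241.

677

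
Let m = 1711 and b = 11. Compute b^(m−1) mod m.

1078

11^1 ≡ 11 (mod 1711)
11^2 ≡ 11^2 = 121 ≡ 121 (mod 1711)
11^4 ≡ 121^2 = 14641 ≡ 953 (mod 1711)
11^8 ≡ 953^2 = 908209 ≡ 1379 (mod 1711)
11^16 ≡ 1379^2 = 1901641 ≡ 720 (mod 1711)
11^32 ≡ 720^2 = 518400 ≡ 1678 (mod 1711)
11^64 ≡ 1678^2 = 2815684 ≡ 1089 (mod 1711)
11^128 ≡ 1089^2 = 1185921 ≡ 198 (mod 1711)
11^256 ≡ 198^2 = 39204 ≡ 1562 (mod 1711)
11^512 ≡ 1562^2 = 2439844 ≡ 1669 (mod 1711)
11^1024 ≡ 1669^2 = 2785561 ≡ 53 (mod 1711)
1710 = 1024 + 512 + 128 + 32 + 8 + 4 + 2 in binary powers of 2.
So 11^1710 ≡ 53 · 1669 · 198 · 1678 · 1379 · 953 · 121 ≡ 1078 (mod 1711).
Since 1078 ≠ 1, base 11 is a Fermat witness: 1711 is composite.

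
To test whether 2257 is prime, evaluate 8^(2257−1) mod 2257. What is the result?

8^1 ≡ 8 (mod 2257)
8^2 ≡ 8^2 = 64 ≡ 64 (mod 2257)
8^4 ≡ 64^2 = 4096 ≡ 1839 (mod 2257)
8^8 ≡ 1839^2 = 3381921 ≡ 935 (mod 2257)
8^16 ≡ 935^2 = 874225 ≡ 766 (mod 2257)
8^32 ≡ 766^2 = 586756 ≡ 2193 (mod 2257)
8^64 ≡ 2193^2 = 4809249 ≡ 1839 (mod 2257)
8^128 ≡ 1839^2 = 3381921 ≡ 935 (mod 2257)
8^256 ≡ 935^2 = 874225 ≡ 766 (mod 2257)
8^512 ≡ 766^2 = 586756 ≡ 2193 (mod 2257)
8^1024 ≡ 2193^2 = 4809249 ≡ 1839 (mod 2257)
8^2048 ≡ 1839^2 = 3381921 ≡ 935 (mod 2257)
2256 = 2048 + 128 + 64 + 16 in binary powers of 2.
So 8^2256 ≡ 935 · 935 · 1839 · 766 ≡ 1925 (mod 2257).
Since 1925 ≠ 1, base 8 is a Fermat witness: 2257 is composite.

1925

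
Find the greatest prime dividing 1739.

1739 = 37 · 47
47 is prime.
So 1739 = 37 · 47; the largest prime factor is 47.

47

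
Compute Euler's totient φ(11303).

Factor: 11303 = 89 · 127.
φ(11303) = (89−1) · (127−1) = 88 · 126 = 11088.

11088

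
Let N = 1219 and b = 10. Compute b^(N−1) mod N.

876

10^1 ≡ 10 (mod 1219)
10^2 ≡ 10^2 = 100 ≡ 100 (mod 1219)
10^4 ≡ 100^2 = 10000 ≡ 248 (mod 1219)
10^8 ≡ 248^2 = 61504 ≡ 554 (mod 1219)
10^16 ≡ 554^2 = 306916 ≡ 947 (mod 1219)
10^32 ≡ 947^2 = 896809 ≡ 844 (mod 1219)
10^64 ≡ 844^2 = 712336 ≡ 440 (mod 1219)
10^128 ≡ 440^2 = 193600 ≡ 998 (mod 1219)
10^256 ≡ 998^2 = 996004 ≡ 81 (mod 1219)
10^512 ≡ 81^2 = 6561 ≡ 466 (mod 1219)
10^1024 ≡ 466^2 = 217156 ≡ 174 (mod 1219)
1218 = 1024 + 128 + 64 + 2 in binary powers of 2.
So 10^1218 ≡ 174 · 998 · 440 · 100 ≡ 876 (mod 1219).
Since 876 ≠ 1, base 10 is a Fermat witness: 1219 is composite.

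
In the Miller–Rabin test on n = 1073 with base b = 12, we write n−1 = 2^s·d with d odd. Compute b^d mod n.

1073 − 1 = 1072 = 2^4 · 67, so d = 67.
12^1 ≡ 12 (mod 1073)
12^2 ≡ 12^2 = 144 ≡ 144 (mod 1073)
12^4 ≡ 144^2 = 20736 ≡ 349 (mod 1073)
12^8 ≡ 349^2 = 121801 ≡ 552 (mod 1073)
12^16 ≡ 552^2 = 304704 ≡ 1045 (mod 1073)
12^32 ≡ 1045^2 = 1092025 ≡ 784 (mod 1073)
12^64 ≡ 784^2 = 614656 ≡ 900 (mod 1073)
67 = 64 + 2 + 1 in binary powers of 2.
So 12^67 ≡ 900 · 144 · 12 ≡ 423 (mod 1073).
Squaring chain: 423 → 811 → 1045 → 784; never reaches −1, so base 12 is a Miller–Rabin witness that 1073 is composite.

423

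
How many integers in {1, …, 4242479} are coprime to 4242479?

Factor: 4242479 = 137 · 173 · 179.
φ(4242479) = (137−1) · (173−1) · (179−1) = 136 · 172 · 178 = 4163776.

4163776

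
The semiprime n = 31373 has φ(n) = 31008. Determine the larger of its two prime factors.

φ(n) = (p−1)(q−1) = n − (p+q) + 1, so p + q = 31373 − 31008 + 1 = 366.
p and q are the roots of t² − 366t + 31373 = 0.
Discriminant: 366² − 4·31373 = 133956 − 125492 = 8464; √8464 = 92.
q = (366 − 92)/2 = 137, p = (366 + 92)/2 = 229.
Check: 137 · 229 = 31373.

229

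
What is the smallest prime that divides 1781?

13

1781 is odd.
Digit sum 17, not divisible by 3.
Ends in 1: not divisible by 5.
7: 1781 = 7·254 + 3
11: 1781 = 11·161 + 10
13: 1781 = 13·137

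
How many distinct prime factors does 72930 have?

72930 = 2 · 36465
36465 = 3 · 12155
12155 = 5 · 2431
2431 = 11 · 221
221 = 13 · 17
72930 = 2 · 3 · 5 · 11 · 13 · 17, which has 6 distinct prime factors.

6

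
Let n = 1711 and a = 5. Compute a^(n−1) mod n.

779

5^1 ≡ 5 (mod 1711)
5^2 ≡ 5^2 = 25 ≡ 25 (mod 1711)
5^4 ≡ 25^2 = 625 ≡ 625 (mod 1711)
5^8 ≡ 625^2 = 390625 ≡ 517 (mod 1711)
5^16 ≡ 517^2 = 267289 ≡ 373 (mod 1711)
5^32 ≡ 373^2 = 139129 ≡ 538 (mod 1711)
5^64 ≡ 538^2 = 289444 ≡ 285 (mod 1711)
5^128 ≡ 285^2 = 81225 ≡ 808 (mod 1711)
5^256 ≡ 808^2 = 652864 ≡ 973 (mod 1711)
5^512 ≡ 973^2 = 946729 ≡ 546 (mod 1711)
5^1024 ≡ 546^2 = 298116 ≡ 402 (mod 1711)
1710 = 1024 + 512 + 128 + 32 + 8 + 4 + 2 in binary powers of 2.
So 5^1710 ≡ 402 · 546 · 808 · 538 · 517 · 625 · 25 ≡ 779 (mod 1711).
Since 779 ≠ 1, base 5 is a Fermat witness: 1711 is composite.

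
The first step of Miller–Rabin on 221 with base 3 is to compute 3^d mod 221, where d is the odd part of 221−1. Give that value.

198

221 − 1 = 220 = 2^2 · 55, so d = 55.
3^1 ≡ 3 (mod 221)
3^2 ≡ 3^2 = 9 ≡ 9 (mod 221)
3^4 ≡ 9^2 = 81 ≡ 81 (mod 221)
3^8 ≡ 81^2 = 6561 ≡ 152 (mod 221)
3^16 ≡ 152^2 = 23104 ≡ 120 (mod 221)
3^32 ≡ 120^2 = 14400 ≡ 35 (mod 221)
55 = 32 + 16 + 4 + 2 + 1 in binary powers of 2.
So 3^55 ≡ 35 · 120 · 81 · 9 · 3 ≡ 198 (mod 221).
Squaring chain: 198 → 87; never reaches −1, so base 3 is a Miller–Rabin witness that 221 is composite.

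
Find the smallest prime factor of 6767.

6767 is odd.
Digit sum 26, not divisible by 3.
Ends in 7: not divisible by 5.
7: 6767 = 7·966 + 5
11: 6767 = 11·615 + 2
13: 6767 = 13·520 + 7
17: 6767 = 17·398 + 1
19: 6767 = 19·356 + 3
23: 6767 = 23·294 + 5
29: 6767 = 29·233 + 10
31: 6767 = 31·218 + 9
37: 6767 = 37·182 + 33
41: 6767 = 41·165 + 2
43: 6767 = 43·157 + 16
47: 6767 = 47·143 + 46
53: 6767 = 53·127 + 36
59: 6767 = 59·114 + 41
61: 6767 = 61·110 + 57
67: 6767 = 67·101

67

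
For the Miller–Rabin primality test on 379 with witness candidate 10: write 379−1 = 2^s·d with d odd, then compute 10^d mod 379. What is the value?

379 − 1 = 378 = 2^1 · 189, so d = 189.
10^1 ≡ 10 (mod 379)
10^2 ≡ 10^2 = 100 ≡ 100 (mod 379)
10^4 ≡ 100^2 = 10000 ≡ 146 (mod 379)
10^8 ≡ 146^2 = 21316 ≡ 92 (mod 379)
10^16 ≡ 92^2 = 8464 ≡ 126 (mod 379)
10^32 ≡ 126^2 = 15876 ≡ 337 (mod 379)
10^64 ≡ 337^2 = 113569 ≡ 248 (mod 379)
10^128 ≡ 248^2 = 61504 ≡ 106 (mod 379)
189 = 128 + 32 + 16 + 8 + 4 + 1 in binary powers of 2.
So 10^189 ≡ 106 · 337 · 126 · 92 · 146 · 10 ≡ 378 (mod 379).
Since 10^d ≡ 378 (mod 379), base 10 does not prove 379 composite.

378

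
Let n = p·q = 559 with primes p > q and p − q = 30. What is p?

Since p = q + 30, we have 559 = q(q + 30), so q² + 30q − 559 = 0.
Discriminant: 30² + 4·559 = 900 + 2236 = 3136; √3136 = 56.
q = (−30 + 56)/2 = 13, and p = q + 30 = 43.
Check: 13 · 43 = 559.

43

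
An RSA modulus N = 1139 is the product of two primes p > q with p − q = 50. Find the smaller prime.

17

Since p = q + 50, we have 1139 = q(q + 50), so q² + 50q − 1139 = 0.
Discriminant: 50² + 4·1139 = 2500 + 4556 = 7056; √7056 = 84.
q = (−50 + 84)/2 = 17, and p = q + 50 = 67.
Check: 17 · 67 = 1139.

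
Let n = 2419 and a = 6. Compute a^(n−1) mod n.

1673

6^1 ≡ 6 (mod 2419)
6^2 ≡ 6^2 = 36 ≡ 36 (mod 2419)
6^4 ≡ 36^2 = 1296 ≡ 1296 (mod 2419)
6^8 ≡ 1296^2 = 1679616 ≡ 830 (mod 2419)
6^16 ≡ 830^2 = 688900 ≡ 1904 (mod 2419)
6^32 ≡ 1904^2 = 3625216 ≡ 1554 (mod 2419)
6^64 ≡ 1554^2 = 2414916 ≡ 754 (mod 2419)
6^128 ≡ 754^2 = 568516 ≡ 51 (mod 2419)
6^256 ≡ 51^2 = 2601 ≡ 182 (mod 2419)
6^512 ≡ 182^2 = 33124 ≡ 1677 (mod 2419)
6^1024 ≡ 1677^2 = 2812329 ≡ 1451 (mod 2419)
6^2048 ≡ 1451^2 = 2105401 ≡ 871 (mod 2419)
2418 = 2048 + 256 + 64 + 32 + 16 + 2 in binary powers of 2.
So 6^2418 ≡ 871 · 182 · 754 · 1554 · 1904 · 36 ≡ 1673 (mod 2419).
Since 1673 ≠ 1, base 6 is a Fermat witness: 2419 is composite.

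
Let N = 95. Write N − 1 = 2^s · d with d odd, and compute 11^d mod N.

26

95 − 1 = 94 = 2^1 · 47, so d = 47.
11^1 ≡ 11 (mod 95)
11^2 ≡ 11^2 = 121 ≡ 26 (mod 95)
11^4 ≡ 26^2 = 676 ≡ 11 (mod 95)
11^8 ≡ 11^2 = 121 ≡ 26 (mod 95)
11^16 ≡ 26^2 = 676 ≡ 11 (mod 95)
11^32 ≡ 11^2 = 121 ≡ 26 (mod 95)
47 = 32 + 8 + 4 + 2 + 1 in binary powers of 2.
So 11^47 ≡ 26 · 26 · 11 · 26 · 11 ≡ 26 (mod 95).
Squaring chain: 26; never reaches −1, so base 11 is a Miller–Rabin witness that 95 is composite.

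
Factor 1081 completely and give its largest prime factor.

47

1081 = 23 · 47
47 is prime.
So 1081 = 23 · 47; the largest prime factor is 47.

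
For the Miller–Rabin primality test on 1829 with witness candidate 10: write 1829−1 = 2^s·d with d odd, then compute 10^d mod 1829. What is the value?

1829 − 1 = 1828 = 2^2 · 457, so d = 457.
10^1 ≡ 10 (mod 1829)
10^2 ≡ 10^2 = 100 ≡ 100 (mod 1829)
10^4 ≡ 100^2 = 10000 ≡ 855 (mod 1829)
10^8 ≡ 855^2 = 731025 ≡ 1254 (mod 1829)
10^16 ≡ 1254^2 = 1572516 ≡ 1405 (mod 1829)
10^32 ≡ 1405^2 = 1974025 ≡ 534 (mod 1829)
10^64 ≡ 534^2 = 285156 ≡ 1661 (mod 1829)
10^128 ≡ 1661^2 = 2758921 ≡ 789 (mod 1829)
10^256 ≡ 789^2 = 622521 ≡ 661 (mod 1829)
457 = 256 + 128 + 64 + 8 + 1 in binary powers of 2.
So 10^457 ≡ 661 · 789 · 1661 · 1254 · 10 ≡ 1043 (mod 1829).
Squaring chain: 1043 → 1423; never reaches −1, so base 10 is a Miller–Rabin witness that 1829 is composite.

1043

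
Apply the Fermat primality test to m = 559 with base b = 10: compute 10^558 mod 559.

10^1 ≡ 10 (mod 559)
10^2 ≡ 10^2 = 100 ≡ 100 (mod 559)
10^4 ≡ 100^2 = 10000 ≡ 497 (mod 559)
10^8 ≡ 497^2 = 247009 ≡ 490 (mod 559)
10^16 ≡ 490^2 = 240100 ≡ 289 (mod 559)
10^32 ≡ 289^2 = 83521 ≡ 230 (mod 559)
10^64 ≡ 230^2 = 52900 ≡ 354 (mod 559)
10^128 ≡ 354^2 = 125316 ≡ 100 (mod 559)
10^256 ≡ 100^2 = 10000 ≡ 497 (mod 559)
10^512 ≡ 497^2 = 247009 ≡ 490 (mod 559)
558 = 512 + 32 + 8 + 4 + 2 in binary powers of 2.
So 10^558 ≡ 490 · 230 · 490 · 497 · 100 ≡ 365 (mod 559).
Since 365 ≠ 1, base 10 is a Fermat witness: 559 is composite.

365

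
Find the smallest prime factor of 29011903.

83

29011903 is odd.
Digit sum 25, not divisible by 3.
Ends in 3: not divisible by 5.
7: 29011903 = 7·4144557 + 4
11: 29011903 = 11·2637445 + 8
13: 29011903 = 13·2231684 + 11
17: 29011903 = 17·1706582 + 9
19: 29011903 = 19·1526942 + 5
23: 29011903 = 23·1261387 + 2
29: 29011903 = 29·1000410 + 13
31: 29011903 = 31·935867 + 26
37: 29011903 = 37·784105 + 18
41: 29011903 = 41·707607 + 16
43: 29011903 = 43·674695 + 18
47: 29011903 = 47·617274 + 25
53: 29011903 = 53·547394 + 21
59: 29011903 = 59·491727 + 10
61: 29011903 = 61·475604 + 59
67: 29011903 = 67·433013 + 32
71: 29011903 = 71·408618 + 25
73: 29011903 = 73·397423 + 24
79: 29011903 = 79·367239 + 22
83: 29011903 = 83·349541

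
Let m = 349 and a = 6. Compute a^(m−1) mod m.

1

6^1 ≡ 6 (mod 349)
6^2 ≡ 6^2 = 36 ≡ 36 (mod 349)
6^4 ≡ 36^2 = 1296 ≡ 249 (mod 349)
6^8 ≡ 249^2 = 62001 ≡ 228 (mod 349)
6^16 ≡ 228^2 = 51984 ≡ 332 (mod 349)
6^32 ≡ 332^2 = 110224 ≡ 289 (mod 349)
6^64 ≡ 289^2 = 83521 ≡ 110 (mod 349)
6^128 ≡ 110^2 = 12100 ≡ 234 (mod 349)
6^256 ≡ 234^2 = 54756 ≡ 312 (mod 349)
348 = 256 + 64 + 16 + 8 + 4 in binary powers of 2.
So 6^348 ≡ 312 · 110 · 332 · 228 · 249 ≡ 1 (mod 349).
Since the result is 1, base 6 gives no evidence that 349 is composite.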